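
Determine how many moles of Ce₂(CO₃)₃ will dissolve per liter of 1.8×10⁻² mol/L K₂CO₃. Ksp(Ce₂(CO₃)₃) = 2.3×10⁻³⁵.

9.9×10⁻¹⁶ M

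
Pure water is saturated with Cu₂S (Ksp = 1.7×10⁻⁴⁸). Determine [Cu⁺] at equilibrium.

1.5×10⁻¹⁶ M

Cu₂S(s) ⇌ 2 Cu⁺(aq) + S²⁻(aq)
Let s be the molar solubility. Then [Cu⁺] = 2s and [S²⁻] = s.
Ksp = [Cu⁺]^2[S²⁻] = (2s)^2 · s = 4s^3 = 1.7×10⁻⁴⁸
s = 7.5×10⁻¹⁷ M
[Cu⁺] = 2s = 1.5×10⁻¹⁶ M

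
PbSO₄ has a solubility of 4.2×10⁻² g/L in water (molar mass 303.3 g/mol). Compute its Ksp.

Ksp = 1.9×10⁻⁸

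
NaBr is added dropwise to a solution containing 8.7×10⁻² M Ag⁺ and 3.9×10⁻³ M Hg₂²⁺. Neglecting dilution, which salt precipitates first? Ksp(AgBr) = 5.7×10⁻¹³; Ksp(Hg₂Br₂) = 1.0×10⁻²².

Precipitation of each salt begins when its ion product equals Ksp.
For AgBr: [Br⁻] = (Ksp/[Ag⁺]) = 6.6×10⁻¹² M
For Hg₂Br₂: [Br⁻] = (Ksp/[Hg₂²⁺])^(1/2) = 1.6×10⁻¹⁰ M
The smaller threshold [Br⁻] is reached first, so AgBr precipitates first.

AgBr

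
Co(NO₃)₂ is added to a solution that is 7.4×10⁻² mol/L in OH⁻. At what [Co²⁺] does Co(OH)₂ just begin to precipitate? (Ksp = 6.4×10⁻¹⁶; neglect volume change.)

A salt starts to precipitate once the ion product Q reaches its Ksp.
Co(OH)₂(s) ⇌ Co²⁺(aq) + 2 OH⁻(aq)
Ksp = [Co²⁺][OH⁻]^2 = [Co²⁺](7.4×10⁻²)^2
[Co²⁺] = 6.4×10⁻¹⁶ / (7.4×10⁻²)^2 = 1.2×10⁻¹³
[Co²⁺] = 1.2×10⁻¹³ mol/L

1.2×10⁻¹³ M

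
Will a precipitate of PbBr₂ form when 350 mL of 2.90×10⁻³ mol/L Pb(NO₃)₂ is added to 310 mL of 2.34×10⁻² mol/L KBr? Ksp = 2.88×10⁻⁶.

After mixing, V = 350 mL + 310 mL = 660 mL.
[Pb²⁺] = (2.90×10⁻³)(350)/660 = 1.54×10⁻³ mol/L
[Br⁻] = (2.34×10⁻²)(310)/660 = 1.10×10⁻² mol/L
Q = [Pb²⁺][Br⁻]^2 = 1.86×10⁻⁷
Q = 1.86×10⁻⁷ < Ksp = 2.88×10⁻⁶, so the solution is unsaturated and no precipitate forms.

No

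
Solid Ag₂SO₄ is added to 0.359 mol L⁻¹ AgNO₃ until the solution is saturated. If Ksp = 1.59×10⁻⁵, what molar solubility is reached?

1.23×10⁻⁴ M

Ag₂SO₄(s) ⇌ 2 Ag⁺(aq) + SO₄²⁻(aq)
With Ag⁺ already at 0.359 mol L⁻¹ and s small, take [Ag⁺] ≈ 0.359 mol L⁻¹ and [SO₄²⁻] = s.
Ksp = [Ag⁺]^2[SO₄²⁻] = (0.359)^2s
s = 1.59×10⁻⁵ / (0.359)^2 = 1.23×10⁻⁴
s = 1.23×10⁻⁴ mol L⁻¹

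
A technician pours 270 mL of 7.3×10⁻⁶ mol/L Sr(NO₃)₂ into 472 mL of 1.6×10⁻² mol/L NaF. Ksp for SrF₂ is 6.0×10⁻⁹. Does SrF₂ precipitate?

No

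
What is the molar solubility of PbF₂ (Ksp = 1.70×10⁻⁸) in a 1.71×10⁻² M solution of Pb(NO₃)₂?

4.99×10⁻⁴ M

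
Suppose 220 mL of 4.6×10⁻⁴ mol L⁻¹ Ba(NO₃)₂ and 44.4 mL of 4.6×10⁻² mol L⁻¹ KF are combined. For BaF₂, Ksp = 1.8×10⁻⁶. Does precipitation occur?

No

Total volume after mixing = 220 + 44.4 = 264.4 mL.
[Ba²⁺] = (4.6×10⁻⁴)(220)/264.4 = 3.8×10⁻⁴ mol L⁻¹
[F⁻] = (4.6×10⁻²)(44.4)/264.4 = 7.7×10⁻³ mol L⁻¹
Q = [Ba²⁺][F⁻]^2 = 2.3×10⁻⁸
Q = 2.3×10⁻⁸ < Ksp = 1.8×10⁻⁶, so the solution is unsaturated and no precipitate forms.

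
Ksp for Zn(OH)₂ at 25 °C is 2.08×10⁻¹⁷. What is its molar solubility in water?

1.73×10⁻⁶ M

Zn(OH)₂(s) ⇌ Zn²⁺(aq) + 2 OH⁻(aq)
Let s be the molar solubility. Then [Zn²⁺] = s and [OH⁻] = 2s.
Ksp = [Zn²⁺][OH⁻]^2 = s · (2s)^2 = 4s^3
4s^3 = 2.08×10⁻¹⁷  ⇒  s^3 = 5.20×10⁻¹⁸
Taking the 3rd root, s = 1.73×10⁻⁶ M.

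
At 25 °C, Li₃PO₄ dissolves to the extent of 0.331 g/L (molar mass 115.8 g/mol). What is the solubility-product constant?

Molar solubility s = (0.331 g/L) / (115.8 g/mol) = 2.8584×10⁻³ mol/L
Li₃PO₄(s) ⇌ 3 Li⁺(aq) + PO₄³⁻(aq)
If s mol/L of Li₃PO₄ dissolves, [Li⁺] = 3s and [PO₄³⁻] = s.
Ksp = [Li⁺]^3[PO₄³⁻] = (3s)^3 · s = 27s^4
Ksp = 27 × (2.8584×10⁻³)^4 = 1.80×10⁻⁹

Ksp = 1.80×10⁻⁹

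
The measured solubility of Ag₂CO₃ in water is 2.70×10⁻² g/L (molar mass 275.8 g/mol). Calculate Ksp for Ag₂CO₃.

Ksp = 3.75×10⁻¹²

s = (2.70×10⁻² g L⁻¹)/(275.8 g mol⁻¹) = 9.7897×10⁻⁵ M
Ag₂CO₃(s) ⇌ 2 Ag⁺(aq) + CO₃²⁻(aq)
With molar solubility s: [Ag⁺] = 2s, [CO₃²⁻] = s.
Ksp = [Ag⁺]^2[CO₃²⁻] = (2s)^2 · s = 4s^3
Ksp = 4 × (9.7897×10⁻⁵)^3 = 3.75×10⁻¹²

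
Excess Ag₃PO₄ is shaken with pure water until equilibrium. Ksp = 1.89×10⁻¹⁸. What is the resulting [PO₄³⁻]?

1.63×10⁻⁵ M

Ag₃PO₄(s) ⇌ 3 Ag⁺(aq) + PO₄³⁻(aq)
If s mol/L of Ag₃PO₄ dissolves, [Ag⁺] = 3s and [PO₄³⁻] = s.
Ksp = [Ag⁺]^3[PO₄³⁻] = (3s)^3 · s = 27s^4 = 1.89×10⁻¹⁸
s = 1.63×10⁻⁵ M
[PO₄³⁻] = s = 1.63×10⁻⁵ M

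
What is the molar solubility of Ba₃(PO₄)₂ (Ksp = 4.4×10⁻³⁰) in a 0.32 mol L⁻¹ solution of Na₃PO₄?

Ba₃(PO₄)₂(s) ⇌ 3 Ba²⁺(aq) + 2 PO₄³⁻(aq)
With PO₄³⁻ already at 0.32 mol L⁻¹ and s small, take [PO₄³⁻] ≈ 0.32 mol L⁻¹ and [Ba²⁺] = 3s.
Ksp = [Ba²⁺]^3[PO₄³⁻]^2 = (3s)^3(0.32)^2
(3s)^3 = 4.4×10⁻³⁰ / (0.32)^2 = 4.3×10⁻²⁹
s = 1.2×10⁻¹⁰ mol L⁻¹

1.2×10⁻¹⁰ M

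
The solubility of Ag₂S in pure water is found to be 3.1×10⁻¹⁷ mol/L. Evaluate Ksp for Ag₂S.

Ksp = 1.2×10⁻⁴⁹

Ag₂S(s) ⇌ 2 Ag⁺(aq) + S²⁻(aq)
If s mol/L of Ag₂S dissolves, [Ag⁺] = 2s and [S²⁻] = s.
Ksp = [Ag⁺]^2[S²⁻] = (2s)^2 · s = 4s^3
Ksp = 4 × (3.1×10⁻¹⁷)^3 = 1.2×10⁻⁴⁹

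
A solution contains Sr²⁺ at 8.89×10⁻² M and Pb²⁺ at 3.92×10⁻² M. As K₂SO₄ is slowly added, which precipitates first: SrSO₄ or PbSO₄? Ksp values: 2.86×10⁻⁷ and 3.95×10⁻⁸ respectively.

The threshold for precipitation is Q = Ksp.
For SrSO₄: [SO₄²⁻] = (Ksp/[Sr²⁺]) = 3.22×10⁻⁶ M
For PbSO₄: [SO₄²⁻] = (Ksp/[Pb²⁺]) = 1.01×10⁻⁶ M
The smaller threshold [SO₄²⁻] is reached first, so PbSO₄ precipitates first.

PbSO₄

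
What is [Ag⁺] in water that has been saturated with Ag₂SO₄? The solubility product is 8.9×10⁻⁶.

2.6×10⁻² M

Ag₂SO₄(s) ⇌ 2 Ag⁺(aq) + SO₄²⁻(aq)
If s mol/L of Ag₂SO₄ dissolves, [Ag⁺] = 2s and [SO₄²⁻] = s.
Ksp = [Ag⁺]^2[SO₄²⁻] = (2s)^2 · s = 4s^3 = 8.9×10⁻⁶
s = 1.3×10⁻² mol L⁻¹
[Ag⁺] = 2s = 2.6×10⁻² mol L⁻¹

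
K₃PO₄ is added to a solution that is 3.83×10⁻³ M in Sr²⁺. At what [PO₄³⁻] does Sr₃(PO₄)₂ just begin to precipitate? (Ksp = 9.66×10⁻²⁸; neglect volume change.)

Precipitation of each salt begins when its ion product equals Ksp.
Sr₃(PO₄)₂(s) ⇌ 3 Sr²⁺(aq) + 2 PO₄³⁻(aq)
Ksp = [Sr²⁺]^3[PO₄³⁻]^2 = [PO₄³⁻]^2(3.83×10⁻³)^3
[PO₄³⁻]^2 = 9.66×10⁻²⁸ / (3.83×10⁻³)^3 = 1.72×10⁻²⁰
[PO₄³⁻] = 1.31×10⁻¹⁰ M

1.31×10⁻¹⁰ M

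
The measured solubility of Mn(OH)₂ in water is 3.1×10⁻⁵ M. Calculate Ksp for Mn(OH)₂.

Mn(OH)₂(s) ⇌ Mn²⁺(aq) + 2 OH⁻(aq)
If s mol/L of Mn(OH)₂ dissolves, [Mn²⁺] = s and [OH⁻] = 2s.
Ksp = [Mn²⁺][OH⁻]^2 = s · (2s)^2 = 4s^3
Ksp = 4 × (3.1×10⁻⁵)^3 = 1.2×10⁻¹³

Ksp = 1.2×10⁻¹³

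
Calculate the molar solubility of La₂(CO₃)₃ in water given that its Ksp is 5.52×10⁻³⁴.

8.74×10⁻⁸ M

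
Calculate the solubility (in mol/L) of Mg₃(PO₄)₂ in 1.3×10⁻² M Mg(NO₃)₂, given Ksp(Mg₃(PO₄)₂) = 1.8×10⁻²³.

Mg₃(PO₄)₂(s) ⇌ 3 Mg²⁺(aq) + 2 PO₄³⁻(aq)
The solution already contains Mg²⁺ at 1.3×10⁻² M. Let s be the molar solubility of Mg₃(PO₄)₂.
[Mg²⁺] ≈ 1.3×10⁻² M (common ion dominates); [PO₄³⁻] = 2s.
Ksp = [Mg²⁺]^3[PO₄³⁻]^2 = (1.3×10⁻²)^3(2s)^2
(2s)^2 = 1.8×10⁻²³ / (1.3×10⁻²)^3 = 8.2×10⁻¹⁸
s = 1.4×10⁻⁹ M

1.4×10⁻⁹ M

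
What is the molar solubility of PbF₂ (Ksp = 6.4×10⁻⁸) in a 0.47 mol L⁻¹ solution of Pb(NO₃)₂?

PbF₂(s) ⇌ Pb²⁺(aq) + 2 F⁻(aq)
Let s be the solubility of PbF₂ here. The common ion gives [Pb²⁺] ≈ 0.47 mol L⁻¹, and [F⁻] = 2s.
Ksp = [Pb²⁺][F⁻]^2 = (0.47)(2s)^2
(2s)^2 = 6.4×10⁻⁸ / (0.47) = 1.4×10⁻⁷
s = 1.8×10⁻⁴ mol L⁻¹

1.8×10⁻⁴ M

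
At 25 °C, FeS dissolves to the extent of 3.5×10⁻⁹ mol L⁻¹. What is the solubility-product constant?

Ksp = 1.2×10⁻¹⁷

FeS(s) ⇌ Fe²⁺(aq) + S²⁻(aq)
For each mole of FeS that dissolves per liter, [Fe²⁺] = s and [S²⁻] = s; let s denote this solubility.
Ksp = [Fe²⁺][S²⁻] = s · s = s^2
Ksp = (3.5×10⁻⁹)^2 = 1.2×10⁻¹⁷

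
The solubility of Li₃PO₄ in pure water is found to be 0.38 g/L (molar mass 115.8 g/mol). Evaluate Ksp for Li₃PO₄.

Ksp = 3.1×10⁻⁹

Convert to molarity: s = 0.38 / 115.8 = 3.282×10⁻³ mol/L
Li₃PO₄(s) ⇌ 3 Li⁺(aq) + PO₄³⁻(aq)
Let s be the molar solubility. Then [Li⁺] = 3s and [PO₄³⁻] = s.
Ksp = [Li⁺]^3[PO₄³⁻] = (3s)^3 · s = 27s^4
Ksp = 27 × (3.282×10⁻³)^4 = 3.1×10⁻⁹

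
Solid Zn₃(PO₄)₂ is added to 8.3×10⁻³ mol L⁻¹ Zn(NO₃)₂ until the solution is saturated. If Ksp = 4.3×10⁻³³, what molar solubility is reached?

4.3×10⁻¹⁴ M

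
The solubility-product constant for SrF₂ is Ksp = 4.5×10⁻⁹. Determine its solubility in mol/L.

SrF₂(s) ⇌ Sr²⁺(aq) + 2 F⁻(aq)
If s mol/L of SrF₂ dissolves, [Sr²⁺] = s and [F⁻] = 2s.
Ksp = [Sr²⁺][F⁻]^2 = s · (2s)^2 = 4s^3
4s^3 = 4.5×10⁻⁹  ⇒  s^3 = 1.1×10⁻⁹
Taking the 3rd root, s = 1.0×10⁻³ mol/L.

1.0×10⁻³ M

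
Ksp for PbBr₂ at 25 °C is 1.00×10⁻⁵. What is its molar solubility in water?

1.36×10⁻² M

PbBr₂(s) ⇌ Pb²⁺(aq) + 2 Br⁻(aq)
Let s be the molar solubility. Then [Pb²⁺] = s and [Br⁻] = 2s.
Ksp = [Pb²⁺][Br⁻]^2 = s · (2s)^2 = 4s^3
4s^3 = 1.00×10⁻⁵  ⇒  s^3 = 2.50×10⁻⁶
s = 1.36×10⁻² M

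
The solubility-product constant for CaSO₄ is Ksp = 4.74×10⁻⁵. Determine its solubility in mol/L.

CaSO₄(s) ⇌ Ca²⁺(aq) + SO₄²⁻(aq)
For each mole of CaSO₄ that dissolves per liter, [Ca²⁺] = s and [SO₄²⁻] = s; let s denote this solubility.
Ksp = [Ca²⁺][SO₄²⁻] = s · s = s^2
s^2 = 4.74×10⁻⁵
Taking the 2nd root, s = 6.88×10⁻³ mol/L.

6.88×10⁻³ M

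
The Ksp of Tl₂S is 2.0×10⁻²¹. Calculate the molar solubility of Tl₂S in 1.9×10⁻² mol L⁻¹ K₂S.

Tl₂S(s) ⇌ 2 Tl⁺(aq) + S²⁻(aq)
Let s be the solubility of Tl₂S here. The common ion gives [S²⁻] ≈ 1.9×10⁻² mol L⁻¹, and [Tl⁺] = 2s.
Ksp = [Tl⁺]^2[S²⁻] = (2s)^2(1.9×10⁻²)
(2s)^2 = 2.0×10⁻²¹ / (1.9×10⁻²) = 1.1×10⁻¹⁹
s = 1.6×10⁻¹⁰ mol L⁻¹

1.6×10⁻¹⁰ M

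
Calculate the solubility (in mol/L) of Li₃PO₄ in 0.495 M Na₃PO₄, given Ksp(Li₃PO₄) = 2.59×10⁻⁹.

5.79×10⁻⁴ M

Li₃PO₄(s) ⇌ 3 Li⁺(aq) + PO₄³⁻(aq)
With PO₄³⁻ already at 0.495 M and s small, take [PO₄³⁻] ≈ 0.495 M and [Li⁺] = 3s.
Ksp = [Li⁺]^3[PO₄³⁻] = (3s)^3(0.495)
(3s)^3 = 2.59×10⁻⁹ / (0.495) = 5.23×10⁻⁹
s = 5.79×10⁻⁴ M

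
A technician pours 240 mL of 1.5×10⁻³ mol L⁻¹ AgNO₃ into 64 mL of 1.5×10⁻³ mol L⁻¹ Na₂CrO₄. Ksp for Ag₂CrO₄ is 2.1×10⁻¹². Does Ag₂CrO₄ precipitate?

Total volume after mixing = 240 + 64 = 304 mL.
[Ag⁺] = (1.5×10⁻³)(240)/304 = 1.2×10⁻³ mol L⁻¹
[CrO₄²⁻] = (1.5×10⁻³)(64)/304 = 3.2×10⁻⁴ mol L⁻¹
Q = [Ag⁺]^2[CrO₄²⁻] = 4.4×10⁻¹⁰
Q = 4.4×10⁻¹⁰ > Ksp = 2.1×10⁻¹², so the solution is supersaturated and Ag₂CrO₄ precipitates.

Yes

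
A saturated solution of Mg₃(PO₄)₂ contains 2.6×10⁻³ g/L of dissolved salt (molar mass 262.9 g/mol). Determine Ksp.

Ksp = 1.0×10⁻²³

Molar solubility s = (2.6×10⁻³ g/L) / (262.9 g/mol) = 9.890×10⁻⁶ mol/L
Mg₃(PO₄)₂(s) ⇌ 3 Mg²⁺(aq) + 2 PO₄³⁻(aq)
If s mol/L of Mg₃(PO₄)₂ dissolves, [Mg²⁺] = 3s and [PO₄³⁻] = 2s.
Ksp = [Mg²⁺]^3[PO₄³⁻]^2 = (3s)^3 · (2s)^2 = 108s^5
Ksp = 108 × (9.890×10⁻⁶)^5 = 1.0×10⁻²³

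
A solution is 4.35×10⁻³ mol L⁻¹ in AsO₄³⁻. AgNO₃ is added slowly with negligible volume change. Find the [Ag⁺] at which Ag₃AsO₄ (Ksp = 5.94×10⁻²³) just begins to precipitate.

2.39×10⁻⁷ M

A salt starts to precipitate once the ion product Q reaches its Ksp.
Ag₃AsO₄(s) ⇌ 3 Ag⁺(aq) + AsO₄³⁻(aq)
Ksp = [Ag⁺]^3[AsO₄³⁻] = [Ag⁺]^3(4.35×10⁻³)
[Ag⁺]^3 = 5.94×10⁻²³ / (4.35×10⁻³) = 1.37×10⁻²⁰
[Ag⁺] = 2.39×10⁻⁷ mol L⁻¹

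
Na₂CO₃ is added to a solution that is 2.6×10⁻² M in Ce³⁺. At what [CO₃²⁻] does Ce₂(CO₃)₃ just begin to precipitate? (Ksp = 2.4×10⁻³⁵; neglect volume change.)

A salt starts to precipitate once the ion product Q reaches its Ksp.
Ce₂(CO₃)₃(s) ⇌ 2 Ce³⁺(aq) + 3 CO₃²⁻(aq)
Ksp = [Ce³⁺]^2[CO₃²⁻]^3 = [CO₃²⁻]^3(2.6×10⁻²)^2
[CO₃²⁻]^3 = 2.4×10⁻³⁵ / (2.6×10⁻²)^2 = 3.6×10⁻³²
[CO₃²⁻] = 3.3×10⁻¹¹ M

3.3×10⁻¹¹ M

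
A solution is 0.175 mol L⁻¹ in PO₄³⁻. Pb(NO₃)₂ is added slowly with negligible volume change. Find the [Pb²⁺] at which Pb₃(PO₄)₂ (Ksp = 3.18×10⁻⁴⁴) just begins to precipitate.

Precipitation of each salt begins when its ion product equals Ksp.
Pb₃(PO₄)₂(s) ⇌ 3 Pb²⁺(aq) + 2 PO₄³⁻(aq)
Ksp = [Pb²⁺]^3[PO₄³⁻]^2 = [Pb²⁺]^3(0.175)^2
[Pb²⁺]^3 = 3.18×10⁻⁴⁴ / (0.175)^2 = 1.04×10⁻⁴²
[Pb²⁺] = 1.01×10⁻¹⁴ mol L⁻¹

1.01×10⁻¹⁴ M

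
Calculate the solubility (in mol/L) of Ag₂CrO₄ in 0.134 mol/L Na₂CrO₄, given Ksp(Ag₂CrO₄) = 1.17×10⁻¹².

1.48×10⁻⁶ M

Ag₂CrO₄(s) ⇌ 2 Ag⁺(aq) + CrO₄²⁻(aq)
CrO₄²⁻ is already present at 0.134 mol/L. If s mol/L of Ag₂CrO₄ dissolves, [Ag⁺] = 2s while [CrO₄²⁻] ≈ 0.134 mol/L.
Ksp = [Ag⁺]^2[CrO₄²⁻] = (2s)^2(0.134)
(2s)^2 = 1.17×10⁻¹² / (0.134) = 8.73×10⁻¹²
s = 1.48×10⁻⁶ mol/L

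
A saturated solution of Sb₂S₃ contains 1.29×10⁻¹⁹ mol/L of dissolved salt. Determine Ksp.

Ksp = 3.86×10⁻⁹³

Sb₂S₃(s) ⇌ 2 Sb³⁺(aq) + 3 S²⁻(aq)
Call the molar solubility s, so that [Sb³⁺] = 2s and [S²⁻] = 3s.
Ksp = [Sb³⁺]^2[S²⁻]^3 = (2s)^2 · (3s)^3 = 108s^5
Ksp = 108 × (1.29×10⁻¹⁹)^5 = 3.86×10⁻⁹³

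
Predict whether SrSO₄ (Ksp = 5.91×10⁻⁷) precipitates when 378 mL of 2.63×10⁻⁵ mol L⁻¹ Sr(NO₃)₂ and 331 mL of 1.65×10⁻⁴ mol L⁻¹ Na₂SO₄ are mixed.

No

After mixing, V = 378 mL + 331 mL = 709 mL.
[Sr²⁺] = (2.63×10⁻⁵)(378)/709 = 1.40×10⁻⁵ mol L⁻¹
[SO₄²⁻] = (1.65×10⁻⁴)(331)/709 = 7.70×10⁻⁵ mol L⁻¹
Q = [Sr²⁺][SO₄²⁻] = 1.08×10⁻⁹
Since Q (1.08×10⁻⁹) is less than Ksp (5.91×10⁻⁷), no SrSO₄ precipitates.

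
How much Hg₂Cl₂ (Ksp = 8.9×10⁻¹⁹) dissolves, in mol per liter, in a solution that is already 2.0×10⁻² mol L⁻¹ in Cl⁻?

2.2×10⁻¹⁵ M

Hg₂Cl₂(s) ⇌ Hg₂²⁺(aq) + 2 Cl⁻(aq)
With Cl⁻ already at 2.0×10⁻² mol L⁻¹ and s small, take [Cl⁻] ≈ 2.0×10⁻² mol L⁻¹ and [Hg₂²⁺] = s.
Ksp = [Hg₂²⁺][Cl⁻]^2 = s(2.0×10⁻²)^2
s = 8.9×10⁻¹⁹ / (2.0×10⁻²)^2 = 2.2×10⁻¹⁵
s = 2.2×10⁻¹⁵ mol L⁻¹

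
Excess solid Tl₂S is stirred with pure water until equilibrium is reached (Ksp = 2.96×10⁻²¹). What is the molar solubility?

Tl₂S(s) ⇌ 2 Tl⁺(aq) + S²⁻(aq)
With molar solubility s: [Tl⁺] = 2s, [S²⁻] = s.
Ksp = [Tl⁺]^2[S²⁻] = (2s)^2 · s = 4s^3
4s^3 = 2.96×10⁻²¹  ⇒  s^3 = 7.40×10⁻²²
s = 9.05×10⁻⁸ mol L⁻¹

9.05×10⁻⁸ M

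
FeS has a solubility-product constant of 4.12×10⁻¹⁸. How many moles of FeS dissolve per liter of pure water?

2.03×10⁻⁹ M

FeS(s) ⇌ Fe²⁺(aq) + S²⁻(aq)
Call the molar solubility s, so that [Fe²⁺] = s and [S²⁻] = s.
Ksp = [Fe²⁺][S²⁻] = s · s = s^2
s^2 = 4.12×10⁻¹⁸
s = 2.03×10⁻⁹ mol L⁻¹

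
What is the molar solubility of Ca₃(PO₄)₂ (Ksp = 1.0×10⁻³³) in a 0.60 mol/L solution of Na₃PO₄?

Ca₃(PO₄)₂(s) ⇌ 3 Ca²⁺(aq) + 2 PO₄³⁻(aq)
Let s be the solubility of Ca₃(PO₄)₂ here. The common ion gives [PO₄³⁻] ≈ 0.60 mol/L, and [Ca²⁺] = 3s.
Ksp = [Ca²⁺]^3[PO₄³⁻]^2 = (3s)^3(0.60)^2
(3s)^3 = 1.0×10⁻³³ / (0.60)^2 = 2.8×10⁻³³
s = 4.7×10⁻¹² mol/L

4.7×10⁻¹² M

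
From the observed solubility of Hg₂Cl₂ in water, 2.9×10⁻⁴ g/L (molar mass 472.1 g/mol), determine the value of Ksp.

Convert to molarity: s = 2.9×10⁻⁴ / 472.1 = 6.143×10⁻⁷ mol/L
Hg₂Cl₂(s) ⇌ Hg₂²⁺(aq) + 2 Cl⁻(aq)
Call the molar solubility s, so that [Hg₂²⁺] = s and [Cl⁻] = 2s.
Ksp = [Hg₂²⁺][Cl⁻]^2 = s · (2s)^2 = 4s^3
Ksp = 4 × (6.143×10⁻⁷)^3 = 9.3×10⁻¹⁹

Ksp = 9.3×10⁻¹⁹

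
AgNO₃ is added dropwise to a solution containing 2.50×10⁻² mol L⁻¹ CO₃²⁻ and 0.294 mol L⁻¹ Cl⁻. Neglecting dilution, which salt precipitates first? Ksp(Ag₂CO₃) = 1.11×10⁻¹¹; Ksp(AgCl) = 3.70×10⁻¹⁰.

A salt starts to precipitate once the ion product Q reaches its Ksp.
For Ag₂CO₃: [Ag⁺] = (Ksp/[CO₃²⁻])^(1/2) = 2.11×10⁻⁵ mol L⁻¹
For AgCl: [Ag⁺] = (Ksp/[Cl⁻]) = 1.26×10⁻⁹ mol L⁻¹
The smaller threshold [Ag⁺] is reached first, so AgCl precipitates first.

AgCl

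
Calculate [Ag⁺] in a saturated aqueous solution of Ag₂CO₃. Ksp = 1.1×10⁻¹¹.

Ag₂CO₃(s) ⇌ 2 Ag⁺(aq) + CO₃²⁻(aq)
With molar solubility s: [Ag⁺] = 2s, [CO₃²⁻] = s.
Ksp = [Ag⁺]^2[CO₃²⁻] = (2s)^2 · s = 4s^3 = 1.1×10⁻¹¹
s = 1.4×10⁻⁴ mol L⁻¹
[Ag⁺] = 2s = 2.8×10⁻⁴ mol L⁻¹

2.8×10⁻⁴ M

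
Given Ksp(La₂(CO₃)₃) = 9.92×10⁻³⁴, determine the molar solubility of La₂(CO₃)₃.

La₂(CO₃)₃(s) ⇌ 2 La³⁺(aq) + 3 CO₃²⁻(aq)
For each mole of La₂(CO₃)₃ that dissolves per liter, [La³⁺] = 2s and [CO₃²⁻] = 3s; let s denote this solubility.
Ksp = [La³⁺]^2[CO₃²⁻]^3 = (2s)^2 · (3s)^3 = 108s^5
108s^5 = 9.92×10⁻³⁴  ⇒  s^5 = 9.19×10⁻³⁶
Taking the 5th root, s = 9.83×10⁻⁸ M.

9.83×10⁻⁸ M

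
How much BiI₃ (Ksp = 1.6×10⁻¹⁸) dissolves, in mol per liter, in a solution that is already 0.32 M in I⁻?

BiI₃(s) ⇌ Bi³⁺(aq) + 3 I⁻(aq)
With I⁻ already at 0.32 M and s small, take [I⁻] ≈ 0.32 M and [Bi³⁺] = s.
Ksp = [Bi³⁺][I⁻]^3 = s(0.32)^3
s = 1.6×10⁻¹⁸ / (0.32)^3 = 4.9×10⁻¹⁷
s = 4.9×10⁻¹⁷ M

4.9×10⁻¹⁷ M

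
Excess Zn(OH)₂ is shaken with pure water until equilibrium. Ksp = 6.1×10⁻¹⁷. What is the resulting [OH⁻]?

Zn(OH)₂(s) ⇌ Zn²⁺(aq) + 2 OH⁻(aq)
Let s be the molar solubility. Then [Zn²⁺] = s and [OH⁻] = 2s.
Ksp = [Zn²⁺][OH⁻]^2 = s · (2s)^2 = 4s^3 = 6.1×10⁻¹⁷
s = 2.5×10⁻⁶ M
[OH⁻] = 2s = 5.0×10⁻⁶ M

5.0×10⁻⁶ M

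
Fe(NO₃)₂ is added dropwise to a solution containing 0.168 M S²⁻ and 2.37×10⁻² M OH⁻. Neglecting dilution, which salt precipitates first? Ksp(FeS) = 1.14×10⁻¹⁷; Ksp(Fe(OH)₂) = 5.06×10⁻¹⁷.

Precipitation begins when Q = Ksp.
For FeS: [Fe²⁺] = (Ksp/[S²⁻]) = 6.79×10⁻¹⁷ M
For Fe(OH)₂: [Fe²⁺] = (Ksp/[OH⁻]^2) = 9.01×10⁻¹⁴ M
FeS requires the lower [Fe²⁺], so it precipitates first.

FeS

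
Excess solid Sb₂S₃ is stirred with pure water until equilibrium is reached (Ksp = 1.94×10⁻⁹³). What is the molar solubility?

1.12×10⁻¹⁹ M

Sb₂S₃(s) ⇌ 2 Sb³⁺(aq) + 3 S²⁻(aq)
Call the molar solubility s, so that [Sb³⁺] = 2s and [S²⁻] = 3s.
Ksp = [Sb³⁺]^2[S²⁻]^3 = (2s)^2 · (3s)^3 = 108s^5
108s^5 = 1.94×10⁻⁹³  ⇒  s^5 = 1.80×10⁻⁹⁵
s = (1.80×10⁻⁹⁵)^(1/5) = 1.12×10⁻¹⁹ M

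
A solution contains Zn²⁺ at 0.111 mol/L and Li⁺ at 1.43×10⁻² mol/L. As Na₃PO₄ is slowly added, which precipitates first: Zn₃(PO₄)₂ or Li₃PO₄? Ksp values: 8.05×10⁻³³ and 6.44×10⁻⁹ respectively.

Zn₃(PO₄)₂

The threshold for precipitation is Q = Ksp.
For Zn₃(PO₄)₂: [PO₄³⁻] = (Ksp/[Zn²⁺]^3)^(1/2) = 2.43×10⁻¹⁵ mol/L
For Li₃PO₄: [PO₄³⁻] = (Ksp/[Li⁺]^3) = 2.20×10⁻³ mol/L
Since Zn₃(PO₄)₂ needs less PO₄³⁻ to reach saturation, it precipitates first.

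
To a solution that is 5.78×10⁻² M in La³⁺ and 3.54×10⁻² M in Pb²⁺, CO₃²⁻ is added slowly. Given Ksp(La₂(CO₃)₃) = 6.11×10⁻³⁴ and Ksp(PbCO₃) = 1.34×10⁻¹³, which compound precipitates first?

PbCO₃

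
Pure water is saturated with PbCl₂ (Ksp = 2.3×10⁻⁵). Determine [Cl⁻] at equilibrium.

3.6×10⁻² M

PbCl₂(s) ⇌ Pb²⁺(aq) + 2 Cl⁻(aq)
With molar solubility s: [Pb²⁺] = s, [Cl⁻] = 2s.
Ksp = [Pb²⁺][Cl⁻]^2 = s · (2s)^2 = 4s^3 = 2.3×10⁻⁵
s = 1.8×10⁻² mol L⁻¹
[Cl⁻] = 2s = 3.6×10⁻² mol L⁻¹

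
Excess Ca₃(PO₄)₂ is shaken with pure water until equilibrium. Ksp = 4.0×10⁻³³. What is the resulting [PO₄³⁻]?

Ca₃(PO₄)₂(s) ⇌ 3 Ca²⁺(aq) + 2 PO₄³⁻(aq)
Let s be the molar solubility. Then [Ca²⁺] = 3s and [PO₄³⁻] = 2s.
Ksp = [Ca²⁺]^3[PO₄³⁻]^2 = (3s)^3 · (2s)^2 = 108s^5 = 4.0×10⁻³³
s = 1.3×10⁻⁷ M
[PO₄³⁻] = 2s = 2.6×10⁻⁷ M

2.6×10⁻⁷ M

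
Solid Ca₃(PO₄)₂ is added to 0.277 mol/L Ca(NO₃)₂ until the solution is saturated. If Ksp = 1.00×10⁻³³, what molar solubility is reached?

Ca₃(PO₄)₂(s) ⇌ 3 Ca²⁺(aq) + 2 PO₄³⁻(aq)
With Ca²⁺ already at 0.277 mol/L and s small, take [Ca²⁺] ≈ 0.277 mol/L and [PO₄³⁻] = 2s.
Ksp = [Ca²⁺]^3[PO₄³⁻]^2 = (0.277)^3(2s)^2
(2s)^2 = 1.00×10⁻³³ / (0.277)^3 = 4.71×10⁻³²
s = 1.08×10⁻¹⁶ mol/L

1.08×10⁻¹⁶ M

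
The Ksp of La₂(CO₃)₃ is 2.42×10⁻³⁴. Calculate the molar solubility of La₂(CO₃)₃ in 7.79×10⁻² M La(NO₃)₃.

La₂(CO₃)₃(s) ⇌ 2 La³⁺(aq) + 3 CO₃²⁻(aq)
The solution already contains La³⁺ at 7.79×10⁻² M. Let s be the molar solubility of La₂(CO₃)₃.
[La³⁺] ≈ 7.79×10⁻² M (common ion dominates); [CO₃²⁻] = 3s.
Ksp = [La³⁺]^2[CO₃²⁻]^3 = (7.79×10⁻²)^2(3s)^3
(3s)^3 = 2.42×10⁻³⁴ / (7.79×10⁻²)^2 = 3.99×10⁻³²
s = 1.14×10⁻¹¹ M

1.14×10⁻¹¹ M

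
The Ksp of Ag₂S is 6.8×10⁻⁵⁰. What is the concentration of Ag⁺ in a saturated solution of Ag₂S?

5.1×10⁻¹⁷ M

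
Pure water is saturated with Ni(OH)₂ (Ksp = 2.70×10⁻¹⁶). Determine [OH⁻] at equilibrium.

Ni(OH)₂(s) ⇌ Ni²⁺(aq) + 2 OH⁻(aq)
Let s be the molar solubility. Then [Ni²⁺] = s and [OH⁻] = 2s.
Ksp = [Ni²⁺][OH⁻]^2 = s · (2s)^2 = 4s^3 = 2.70×10⁻¹⁶
s = 4.07×10⁻⁶ mol L⁻¹
[OH⁻] = 2s = 8.14×10⁻⁶ mol L⁻¹

8.14×10⁻⁶ M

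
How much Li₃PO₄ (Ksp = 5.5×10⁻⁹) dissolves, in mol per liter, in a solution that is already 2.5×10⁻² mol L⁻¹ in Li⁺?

3.5×10⁻⁴ M

Li₃PO₄(s) ⇌ 3 Li⁺(aq) + PO₄³⁻(aq)
With Li⁺ already at 2.5×10⁻² mol L⁻¹ and s small, take [Li⁺] ≈ 2.5×10⁻² mol L⁻¹ and [PO₄³⁻] = s.
Ksp = [Li⁺]^3[PO₄³⁻] = (2.5×10⁻²)^3s
s = 5.5×10⁻⁹ / (2.5×10⁻²)^3 = 3.5×10⁻⁴
s = 3.5×10⁻⁴ mol L⁻¹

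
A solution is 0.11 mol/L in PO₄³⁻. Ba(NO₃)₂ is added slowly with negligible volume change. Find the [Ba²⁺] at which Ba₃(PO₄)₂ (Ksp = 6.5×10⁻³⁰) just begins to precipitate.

8.1×10⁻¹⁰ M

Precipitation begins when Q = Ksp.
Ba₃(PO₄)₂(s) ⇌ 3 Ba²⁺(aq) + 2 PO₄³⁻(aq)
Ksp = [Ba²⁺]^3[PO₄³⁻]^2 = [Ba²⁺]^3(0.11)^2
[Ba²⁺]^3 = 6.5×10⁻³⁰ / (0.11)^2 = 5.4×10⁻²⁸
[Ba²⁺] = 8.1×10⁻¹⁰ mol/L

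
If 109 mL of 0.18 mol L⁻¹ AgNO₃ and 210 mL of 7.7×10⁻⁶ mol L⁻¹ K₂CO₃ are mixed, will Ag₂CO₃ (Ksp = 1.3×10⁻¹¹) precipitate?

The combined volume is 319 mL.
[Ag⁺] = (0.18)(109)/319 = 6.2×10⁻² mol L⁻¹
[CO₃²⁻] = (7.7×10⁻⁶)(210)/319 = 5.1×10⁻⁶ mol L⁻¹
Q = [Ag⁺]^2[CO₃²⁻] = 1.9×10⁻⁸
Because Q > Ksp (1.9×10⁻⁸ vs 1.3×10⁻¹¹), a precipitate of Ag₂CO₃ forms.

Yes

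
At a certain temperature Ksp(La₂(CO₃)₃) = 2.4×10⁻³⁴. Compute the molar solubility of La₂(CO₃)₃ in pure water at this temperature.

La₂(CO₃)₃(s) ⇌ 2 La³⁺(aq) + 3 CO₃²⁻(aq)
If s mol/L of La₂(CO₃)₃ dissolves, [La³⁺] = 2s and [CO₃²⁻] = 3s.
Ksp = [La³⁺]^2[CO₃²⁻]^3 = (2s)^2 · (3s)^3 = 108s^5
108s^5 = 2.4×10⁻³⁴  ⇒  s^5 = 2.2×10⁻³⁶
s = (2.2×10⁻³⁶)^(1/5) = 7.4×10⁻⁸ mol L⁻¹

7.4×10⁻⁸ M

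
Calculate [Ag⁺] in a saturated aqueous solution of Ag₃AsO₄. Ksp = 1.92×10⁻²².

Ag₃AsO₄(s) ⇌ 3 Ag⁺(aq) + AsO₄³⁻(aq)
With molar solubility s: [Ag⁺] = 3s, [AsO₄³⁻] = s.
Ksp = [Ag⁺]^3[AsO₄³⁻] = (3s)^3 · s = 27s^4 = 1.92×10⁻²²
s = 1.63×10⁻⁶ mol/L
[Ag⁺] = 3s = 4.90×10⁻⁶ mol/L

4.90×10⁻⁶ M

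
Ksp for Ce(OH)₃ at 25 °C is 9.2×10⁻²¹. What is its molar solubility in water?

Ce(OH)₃(s) ⇌ Ce³⁺(aq) + 3 OH⁻(aq)
For each mole of Ce(OH)₃ that dissolves per liter, [Ce³⁺] = s and [OH⁻] = 3s; let s denote this solubility.
Ksp = [Ce³⁺][OH⁻]^3 = s · (3s)^3 = 27s^4
27s^4 = 9.2×10⁻²¹  ⇒  s^4 = 3.4×10⁻²²
s = 4.3×10⁻⁶ mol/L

4.3×10⁻⁶ M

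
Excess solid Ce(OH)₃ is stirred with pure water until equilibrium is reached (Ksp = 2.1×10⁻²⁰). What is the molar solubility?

5.3×10⁻⁶ M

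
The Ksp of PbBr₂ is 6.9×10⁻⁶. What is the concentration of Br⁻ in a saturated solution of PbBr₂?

PbBr₂(s) ⇌ Pb²⁺(aq) + 2 Br⁻(aq)
Let s be the molar solubility. Then [Pb²⁺] = s and [Br⁻] = 2s.
Ksp = [Pb²⁺][Br⁻]^2 = s · (2s)^2 = 4s^3 = 6.9×10⁻⁶
s = 1.2×10⁻² mol L⁻¹
[Br⁻] = 2s = 2.4×10⁻² mol L⁻¹

2.4×10⁻² M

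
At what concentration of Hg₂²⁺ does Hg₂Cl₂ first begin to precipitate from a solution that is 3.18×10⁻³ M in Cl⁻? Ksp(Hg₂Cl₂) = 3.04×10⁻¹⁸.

The threshold for precipitation is Q = Ksp.
Hg₂Cl₂(s) ⇌ Hg₂²⁺(aq) + 2 Cl⁻(aq)
Ksp = [Hg₂²⁺][Cl⁻]^2 = [Hg₂²⁺](3.18×10⁻³)^2
[Hg₂²⁺] = 3.04×10⁻¹⁸ / (3.18×10⁻³)^2 = 3.01×10⁻¹³
[Hg₂²⁺] = 3.01×10⁻¹³ M

3.01×10⁻¹³ M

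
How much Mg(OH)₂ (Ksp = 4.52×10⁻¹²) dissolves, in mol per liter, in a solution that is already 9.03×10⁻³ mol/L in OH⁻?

Mg(OH)₂(s) ⇌ Mg²⁺(aq) + 2 OH⁻(aq)
The solution already contains OH⁻ at 9.03×10⁻³ mol/L. Let s be the molar solubility of Mg(OH)₂.
[OH⁻] ≈ 9.03×10⁻³ mol/L (common ion dominates); [Mg²⁺] = s.
Ksp = [Mg²⁺][OH⁻]^2 = s(9.03×10⁻³)^2
s = 4.52×10⁻¹² / (9.03×10⁻³)^2 = 5.54×10⁻⁸
s = 5.54×10⁻⁸ mol/L

5.54×10⁻⁸ M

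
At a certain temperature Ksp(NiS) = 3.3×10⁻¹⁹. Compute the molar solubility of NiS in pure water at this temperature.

5.7×10⁻¹⁰ M

NiS(s) ⇌ Ni²⁺(aq) + S²⁻(aq)
For each mole of NiS that dissolves per liter, [Ni²⁺] = s and [S²⁻] = s; let s denote this solubility.
Ksp = [Ni²⁺][S²⁻] = s · s = s^2
s^2 = 3.3×10⁻¹⁹
s = (3.3×10⁻¹⁹)^(1/2) = 5.7×10⁻¹⁰ M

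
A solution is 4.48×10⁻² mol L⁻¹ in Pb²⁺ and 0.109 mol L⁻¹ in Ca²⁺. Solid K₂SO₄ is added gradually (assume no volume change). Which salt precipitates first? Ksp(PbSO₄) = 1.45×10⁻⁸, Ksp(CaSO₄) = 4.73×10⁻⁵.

PbSO₄

A salt starts to precipitate once the ion product Q reaches its Ksp.
For PbSO₄: [SO₄²⁻] = (Ksp/[Pb²⁺]) = 3.24×10⁻⁷ mol L⁻¹
For CaSO₄: [SO₄²⁻] = (Ksp/[Ca²⁺]) = 4.34×10⁻⁴ mol L⁻¹
PbSO₄ requires the lower [SO₄²⁻], so it precipitates first.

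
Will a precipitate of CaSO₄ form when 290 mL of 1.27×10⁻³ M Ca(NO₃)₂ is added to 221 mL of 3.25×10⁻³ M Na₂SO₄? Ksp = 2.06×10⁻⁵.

After mixing, V = 290 mL + 221 mL = 511 mL.
[Ca²⁺] = (1.27×10⁻³)(290)/511 = 7.21×10⁻⁴ M
[SO₄²⁻] = (3.25×10⁻³)(221)/511 = 1.41×10⁻³ M
Q = [Ca²⁺][SO₄²⁻] = 1.01×10⁻⁶
Q = 1.01×10⁻⁶ < Ksp = 2.06×10⁻⁵, so the solution is unsaturated and no precipitate forms.

No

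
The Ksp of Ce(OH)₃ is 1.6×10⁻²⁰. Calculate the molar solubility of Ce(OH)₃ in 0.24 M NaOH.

1.2×10⁻¹⁸ M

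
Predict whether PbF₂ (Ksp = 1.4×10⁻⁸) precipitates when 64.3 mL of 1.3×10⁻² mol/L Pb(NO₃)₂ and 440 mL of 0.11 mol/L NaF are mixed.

Yes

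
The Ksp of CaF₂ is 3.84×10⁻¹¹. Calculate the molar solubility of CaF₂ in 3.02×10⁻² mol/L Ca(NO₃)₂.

1.78×10⁻⁵ M

CaF₂(s) ⇌ Ca²⁺(aq) + 2 F⁻(aq)
Let s be the solubility of CaF₂ here. The common ion gives [Ca²⁺] ≈ 3.02×10⁻² mol/L, and [F⁻] = 2s.
Ksp = [Ca²⁺][F⁻]^2 = (3.02×10⁻²)(2s)^2
(2s)^2 = 3.84×10⁻¹¹ / (3.02×10⁻²) = 1.27×10⁻⁹
s = 1.78×10⁻⁵ mol/L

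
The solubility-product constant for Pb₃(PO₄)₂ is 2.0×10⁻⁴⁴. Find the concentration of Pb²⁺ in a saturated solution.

2.1×10⁻⁹ M

Pb₃(PO₄)₂(s) ⇌ 3 Pb²⁺(aq) + 2 PO₄³⁻(aq)
If s mol/L of Pb₃(PO₄)₂ dissolves, [Pb²⁺] = 3s and [PO₄³⁻] = 2s.
Ksp = [Pb²⁺]^3[PO₄³⁻]^2 = (3s)^3 · (2s)^2 = 108s^5 = 2.0×10⁻⁴⁴
s = 7.1×10⁻¹⁰ mol L⁻¹
[Pb²⁺] = 3s = 2.1×10⁻⁹ mol L⁻¹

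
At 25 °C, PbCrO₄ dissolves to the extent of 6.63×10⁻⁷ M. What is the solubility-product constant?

Ksp = 4.40×10⁻¹³

PbCrO₄(s) ⇌ Pb²⁺(aq) + CrO₄²⁻(aq)
Call the molar solubility s, so that [Pb²⁺] = s and [CrO₄²⁻] = s.
Ksp = [Pb²⁺][CrO₄²⁻] = s · s = s^2
Ksp = (6.63×10⁻⁷)^2 = 4.40×10⁻¹³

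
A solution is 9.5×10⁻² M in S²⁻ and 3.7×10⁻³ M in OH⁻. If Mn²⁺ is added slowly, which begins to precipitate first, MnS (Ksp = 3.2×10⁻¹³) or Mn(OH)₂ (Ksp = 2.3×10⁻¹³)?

MnS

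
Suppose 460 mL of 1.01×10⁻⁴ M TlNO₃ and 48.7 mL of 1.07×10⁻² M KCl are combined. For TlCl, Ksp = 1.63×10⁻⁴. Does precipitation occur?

No

After mixing, V = 460 mL + 48.7 mL = 508.7 mL.
[Tl⁺] = (1.01×10⁻⁴)(460)/508.7 = 9.13×10⁻⁵ M
[Cl⁻] = (1.07×10⁻²)(48.7)/508.7 = 1.02×10⁻³ M
Q = [Tl⁺][Cl⁻] = 9.36×10⁻⁸
Q < Ksp (9.36×10⁻⁸ vs 1.63×10⁻⁴); the solution remains unsaturated and no precipitate forms.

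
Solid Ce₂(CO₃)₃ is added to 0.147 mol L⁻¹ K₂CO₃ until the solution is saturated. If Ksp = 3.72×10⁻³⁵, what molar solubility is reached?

5.41×10⁻¹⁷ M

Ce₂(CO₃)₃(s) ⇌ 2 Ce³⁺(aq) + 3 CO₃²⁻(aq)
Let s be the solubility of Ce₂(CO₃)₃ here. The common ion gives [CO₃²⁻] ≈ 0.147 mol L⁻¹, and [Ce³⁺] = 2s.
Ksp = [Ce³⁺]^2[CO₃²⁻]^3 = (2s)^2(0.147)^3
(2s)^2 = 3.72×10⁻³⁵ / (0.147)^3 = 1.17×10⁻³²
s = 5.41×10⁻¹⁷ mol L⁻¹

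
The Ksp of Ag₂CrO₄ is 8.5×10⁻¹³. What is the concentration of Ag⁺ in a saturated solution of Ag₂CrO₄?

1.2×10⁻⁴ M

Ag₂CrO₄(s) ⇌ 2 Ag⁺(aq) + CrO₄²⁻(aq)
For each mole of Ag₂CrO₄ that dissolves per liter, [Ag⁺] = 2s and [CrO₄²⁻] = s; let s denote this solubility.
Ksp = [Ag⁺]^2[CrO₄²⁻] = (2s)^2 · s = 4s^3 = 8.5×10⁻¹³
s = 6.0×10⁻⁵ mol/L
[Ag⁺] = 2s = 1.2×10⁻⁴ mol/L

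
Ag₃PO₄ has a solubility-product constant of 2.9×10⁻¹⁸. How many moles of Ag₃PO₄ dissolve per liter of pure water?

Ag₃PO₄(s) ⇌ 3 Ag⁺(aq) + PO₄³⁻(aq)
With molar solubility s: [Ag⁺] = 3s, [PO₄³⁻] = s.
Ksp = [Ag⁺]^3[PO₄³⁻] = (3s)^3 · s = 27s^4
27s^4 = 2.9×10⁻¹⁸  ⇒  s^4 = 1.1×10⁻¹⁹
Taking the 4th root, s = 1.8×10⁻⁵ mol L⁻¹.

1.8×10⁻⁵ M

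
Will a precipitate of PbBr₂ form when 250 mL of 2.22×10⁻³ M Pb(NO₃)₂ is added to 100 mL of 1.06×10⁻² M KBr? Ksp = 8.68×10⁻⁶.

No

The combined volume is 350 mL.
[Pb²⁺] = (2.22×10⁻³)(250)/350 = 1.59×10⁻³ M
[Br⁻] = (1.06×10⁻²)(100)/350 = 3.03×10⁻³ M
Q = [Pb²⁺][Br⁻]^2 = 1.45×10⁻⁸
Q = 1.45×10⁻⁸ < Ksp = 8.68×10⁻⁶, so the solution is unsaturated and no precipitate forms.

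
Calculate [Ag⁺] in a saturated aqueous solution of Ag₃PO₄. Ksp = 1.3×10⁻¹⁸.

Ag₃PO₄(s) ⇌ 3 Ag⁺(aq) + PO₄³⁻(aq)
If s mol/L of Ag₃PO₄ dissolves, [Ag⁺] = 3s and [PO₄³⁻] = s.
Ksp = [Ag⁺]^3[PO₄³⁻] = (3s)^3 · s = 27s^4 = 1.3×10⁻¹⁸
s = 1.5×10⁻⁵ mol/L
[Ag⁺] = 3s = 4.4×10⁻⁵ mol/L

4.4×10⁻⁵ M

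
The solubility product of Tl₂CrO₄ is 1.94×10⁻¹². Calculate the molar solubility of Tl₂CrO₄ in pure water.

Tl₂CrO₄(s) ⇌ 2 Tl⁺(aq) + CrO₄²⁻(aq)
With molar solubility s: [Tl⁺] = 2s, [CrO₄²⁻] = s.
Ksp = [Tl⁺]^2[CrO₄²⁻] = (2s)^2 · s = 4s^3
4s^3 = 1.94×10⁻¹²  ⇒  s^3 = 4.85×10⁻¹³
s = 7.86×10⁻⁵ M

7.86×10⁻⁵ M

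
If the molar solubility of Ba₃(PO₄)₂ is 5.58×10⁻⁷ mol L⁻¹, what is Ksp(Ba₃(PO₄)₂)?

Ksp = 5.84×10⁻³⁰

Ba₃(PO₄)₂(s) ⇌ 3 Ba²⁺(aq) + 2 PO₄³⁻(aq)
For each mole of Ba₃(PO₄)₂ that dissolves per liter, [Ba²⁺] = 3s and [PO₄³⁻] = 2s; let s denote this solubility.
Ksp = [Ba²⁺]^3[PO₄³⁻]^2 = (3s)^3 · (2s)^2 = 108s^5
Ksp = 108 × (5.58×10⁻⁷)^5 = 5.84×10⁻³⁰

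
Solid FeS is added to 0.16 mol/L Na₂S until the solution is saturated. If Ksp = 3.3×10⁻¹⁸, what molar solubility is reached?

FeS(s) ⇌ Fe²⁺(aq) + S²⁻(aq)
S²⁻ is already present at 0.16 mol/L. If s mol/L of FeS dissolves, [Fe²⁺] = s while [S²⁻] ≈ 0.16 mol/L.
Ksp = [Fe²⁺][S²⁻] = s(0.16)
s = 3.3×10⁻¹⁸ / (0.16) = 2.1×10⁻¹⁷
s = 2.1×10⁻¹⁷ mol/L

2.1×10⁻¹⁷ M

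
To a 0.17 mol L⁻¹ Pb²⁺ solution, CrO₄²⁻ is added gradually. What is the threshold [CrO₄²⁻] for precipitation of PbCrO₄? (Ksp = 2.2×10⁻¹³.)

1.3×10⁻¹² M

A salt starts to precipitate once the ion product Q reaches its Ksp.
PbCrO₄(s) ⇌ Pb²⁺(aq) + CrO₄²⁻(aq)
Ksp = [Pb²⁺][CrO₄²⁻] = [CrO₄²⁻](0.17)
[CrO₄²⁻] = 2.2×10⁻¹³ / (0.17) = 1.3×10⁻¹²
[CrO₄²⁻] = 1.3×10⁻¹² mol L⁻¹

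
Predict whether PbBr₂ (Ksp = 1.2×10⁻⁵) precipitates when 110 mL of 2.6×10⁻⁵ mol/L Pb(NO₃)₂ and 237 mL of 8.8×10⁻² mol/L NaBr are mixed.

After mixing, V = 110 mL + 237 mL = 347 mL.
[Pb²⁺] = (2.6×10⁻⁵)(110)/347 = 8.2×10⁻⁶ mol/L
[Br⁻] = (8.8×10⁻²)(237)/347 = 6.0×10⁻² mol/L
Q = [Pb²⁺][Br⁻]^2 = 3.0×10⁻⁸
Since Q (3.0×10⁻⁸) is less than Ksp (1.2×10⁻⁵), no PbBr₂ precipitates.

No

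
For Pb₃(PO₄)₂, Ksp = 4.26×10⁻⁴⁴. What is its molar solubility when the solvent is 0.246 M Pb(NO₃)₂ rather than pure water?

Pb₃(PO₄)₂(s) ⇌ 3 Pb²⁺(aq) + 2 PO₄³⁻(aq)
Pb²⁺ is already present at 0.246 M. If s mol/L of Pb₃(PO₄)₂ dissolves, [PO₄³⁻] = 2s while [Pb²⁺] ≈ 0.246 M.
Ksp = [Pb²⁺]^3[PO₄³⁻]^2 = (0.246)^3(2s)^2
(2s)^2 = 4.26×10⁻⁴⁴ / (0.246)^3 = 2.86×10⁻⁴²
s = 8.46×10⁻²² M

8.46×10⁻²² M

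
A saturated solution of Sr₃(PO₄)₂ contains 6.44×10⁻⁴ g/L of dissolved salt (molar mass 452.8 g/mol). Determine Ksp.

Convert to molarity: s = 6.44×10⁻⁴ / 452.8 = 1.4223×10⁻⁶ mol/L
Sr₃(PO₄)₂(s) ⇌ 3 Sr²⁺(aq) + 2 PO₄³⁻(aq)
For each mole of Sr₃(PO₄)₂ that dissolves per liter, [Sr²⁺] = 3s and [PO₄³⁻] = 2s; let s denote this solubility.
Ksp = [Sr²⁺]^3[PO₄³⁻]^2 = (3s)^3 · (2s)^2 = 108s^5
Ksp = 108 × (1.4223×10⁻⁶)^5 = 6.29×10⁻²⁸

Ksp = 6.29×10⁻²⁸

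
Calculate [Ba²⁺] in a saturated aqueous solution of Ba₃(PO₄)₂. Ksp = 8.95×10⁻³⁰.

1.82×10⁻⁶ M

Ba₃(PO₄)₂(s) ⇌ 3 Ba²⁺(aq) + 2 PO₄³⁻(aq)
With molar solubility s: [Ba²⁺] = 3s, [PO₄³⁻] = 2s.
Ksp = [Ba²⁺]^3[PO₄³⁻]^2 = (3s)^3 · (2s)^2 = 108s^5 = 8.95×10⁻³⁰
s = 6.08×10⁻⁷ mol L⁻¹
[Ba²⁺] = 3s = 1.82×10⁻⁶ mol L⁻¹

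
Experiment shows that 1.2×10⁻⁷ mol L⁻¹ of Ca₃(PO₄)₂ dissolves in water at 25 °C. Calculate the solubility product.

Ca₃(PO₄)₂(s) ⇌ 3 Ca²⁺(aq) + 2 PO₄³⁻(aq)
Let s be the molar solubility. Then [Ca²⁺] = 3s and [PO₄³⁻] = 2s.
Ksp = [Ca²⁺]^3[PO₄³⁻]^2 = (3s)^3 · (2s)^2 = 108s^5
Ksp = 108 × (1.2×10⁻⁷)^5 = 2.7×10⁻³³

Ksp = 2.7×10⁻³³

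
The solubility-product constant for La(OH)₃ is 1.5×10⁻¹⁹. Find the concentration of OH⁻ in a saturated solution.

2.6×10⁻⁵ M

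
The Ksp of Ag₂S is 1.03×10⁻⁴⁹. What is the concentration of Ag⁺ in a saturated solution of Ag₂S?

5.91×10⁻¹⁷ M

Ag₂S(s) ⇌ 2 Ag⁺(aq) + S²⁻(aq)
If s mol/L of Ag₂S dissolves, [Ag⁺] = 2s and [S²⁻] = s.
Ksp = [Ag⁺]^2[S²⁻] = (2s)^2 · s = 4s^3 = 1.03×10⁻⁴⁹
s = 2.95×10⁻¹⁷ M
[Ag⁺] = 2s = 5.91×10⁻¹⁷ M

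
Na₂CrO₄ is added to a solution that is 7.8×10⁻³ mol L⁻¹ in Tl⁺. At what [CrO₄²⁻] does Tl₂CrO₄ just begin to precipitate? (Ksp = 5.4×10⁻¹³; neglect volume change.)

8.9×10⁻⁹ M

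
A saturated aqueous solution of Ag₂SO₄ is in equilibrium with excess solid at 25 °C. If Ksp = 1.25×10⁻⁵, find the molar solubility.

1.46×10⁻² M

Ag₂SO₄(s) ⇌ 2 Ag⁺(aq) + SO₄²⁻(aq)
With molar solubility s: [Ag⁺] = 2s, [SO₄²⁻] = s.
Ksp = [Ag⁺]^2[SO₄²⁻] = (2s)^2 · s = 4s^3
4s^3 = 1.25×10⁻⁵  ⇒  s^3 = 3.13×10⁻⁶
s = 1.46×10⁻² mol L⁻¹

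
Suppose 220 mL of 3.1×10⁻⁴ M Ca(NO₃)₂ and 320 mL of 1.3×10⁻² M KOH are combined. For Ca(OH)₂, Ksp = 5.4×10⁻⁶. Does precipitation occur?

The combined volume is 540 mL.
[Ca²⁺] = (3.1×10⁻⁴)(220)/540 = 1.3×10⁻⁴ M
[OH⁻] = (1.3×10⁻²)(320)/540 = 7.7×10⁻³ M
Q = [Ca²⁺][OH⁻]^2 = 7.5×10⁻⁹
Q = 7.5×10⁻⁹ < Ksp = 5.4×10⁻⁶, so the solution is unsaturated and no precipitate forms.

No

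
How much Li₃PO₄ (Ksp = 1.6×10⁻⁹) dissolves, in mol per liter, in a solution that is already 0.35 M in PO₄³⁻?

Li₃PO₄(s) ⇌ 3 Li⁺(aq) + PO₄³⁻(aq)
Let s be the solubility of Li₃PO₄ here. The common ion gives [PO₄³⁻] ≈ 0.35 M, and [Li⁺] = 3s.
Ksp = [Li⁺]^3[PO₄³⁻] = (3s)^3(0.35)
(3s)^3 = 1.6×10⁻⁹ / (0.35) = 4.6×10⁻⁹
s = 5.5×10⁻⁴ M

5.5×10⁻⁴ M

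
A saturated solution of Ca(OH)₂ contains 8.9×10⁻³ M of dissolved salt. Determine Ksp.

Ca(OH)₂(s) ⇌ Ca²⁺(aq) + 2 OH⁻(aq)
Let s be the molar solubility. Then [Ca²⁺] = s and [OH⁻] = 2s.
Ksp = [Ca²⁺][OH⁻]^2 = s · (2s)^2 = 4s^3
Ksp = 4 × (8.9×10⁻³)^3 = 2.8×10⁻⁶

Ksp = 2.8×10⁻⁶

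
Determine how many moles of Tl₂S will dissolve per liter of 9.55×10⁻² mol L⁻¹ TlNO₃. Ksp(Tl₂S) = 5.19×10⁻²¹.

Tl₂S(s) ⇌ 2 Tl⁺(aq) + S²⁻(aq)
The solution already contains Tl⁺ at 9.55×10⁻² mol L⁻¹. Let s be the molar solubility of Tl₂S.
[Tl⁺] ≈ 9.55×10⁻² mol L⁻¹ (common ion dominates); [S²⁻] = s.
Ksp = [Tl⁺]^2[S²⁻] = (9.55×10⁻²)^2s
s = 5.19×10⁻²¹ / (9.55×10⁻²)^2 = 5.69×10⁻¹⁹
s = 5.69×10⁻¹⁹ mol L⁻¹

5.69×10⁻¹⁹ M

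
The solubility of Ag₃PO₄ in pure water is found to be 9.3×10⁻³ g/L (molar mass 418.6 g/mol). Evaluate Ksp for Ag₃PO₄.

Ksp = 6.6×10⁻¹⁸

s = (9.3×10⁻³ g L⁻¹)/(418.6 g mol⁻¹) = 2.222×10⁻⁵ M
Ag₃PO₄(s) ⇌ 3 Ag⁺(aq) + PO₄³⁻(aq)
If s mol/L of Ag₃PO₄ dissolves, [Ag⁺] = 3s and [PO₄³⁻] = s.
Ksp = [Ag⁺]^3[PO₄³⁻] = (3s)^3 · s = 27s^4
Ksp = 27 × (2.222×10⁻⁵)^4 = 6.6×10⁻¹⁸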